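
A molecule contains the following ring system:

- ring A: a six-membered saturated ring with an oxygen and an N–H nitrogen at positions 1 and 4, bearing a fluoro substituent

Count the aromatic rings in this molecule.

Ring A has only sp³ atoms, so it is not fully conjugated — not aromatic (morpholine).

0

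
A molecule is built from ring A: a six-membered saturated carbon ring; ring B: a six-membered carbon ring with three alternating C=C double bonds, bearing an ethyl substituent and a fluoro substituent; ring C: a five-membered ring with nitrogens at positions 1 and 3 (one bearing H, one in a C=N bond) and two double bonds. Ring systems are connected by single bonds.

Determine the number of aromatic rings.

Ring A has only sp³ atoms, so it is not fully conjugated — not aromatic (cyclohexane).
Ring B is planar and fully conjugated; 3 ring double bonds give 6 π electrons. 6 = 4(1)+2, so ring B is aromatic (benzene).
Ring C has a continuous p-orbital overlap around the ring; 2 ring double bonds (4 π electrons) plus a heteroatom lone pair (2) give 6 π electrons. 6 = 4(1)+2, so ring C is aromatic (imidazole).
Aromatic: B, C. Total: 2.

2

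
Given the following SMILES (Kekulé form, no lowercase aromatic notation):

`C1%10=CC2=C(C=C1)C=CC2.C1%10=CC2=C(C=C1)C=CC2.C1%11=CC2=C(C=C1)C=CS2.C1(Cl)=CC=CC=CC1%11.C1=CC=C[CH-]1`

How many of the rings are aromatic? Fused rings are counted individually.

The SMILES encodes a six-membered carbon ring with three alternating C=C double bonds, fused to a five-membered carbon ring containing one C=C double bond and one sp³ carbon; a six-membered carbon ring with three alternating C=C double bonds, fused to a five-membered carbon ring containing one C=C double bond and one sp³ carbon; a six-membered carbon ring with three alternating C=C double bonds, fused to a five-membered ring containing one sulfur and two C=C double bonds; a seven-membered carbon ring with three C=C double bonds and one sp³ carbon; a five-membered all-carbon ring bearing a negative charge on one carbon, with two C=C double bonds.
The 6-membered ring is planar and fully conjugated; 3 ring double bonds give 6 π electrons. Since 6 = 4n+2 (n=1), it is aromatic (benzene ring).
The 5-membered ring has one sp³ carbon, so it is not fully conjugated — not aromatic (cyclopentene ring).
The second 6-membered ring is planar and fully conjugated; 3 ring double bonds give 6 π electrons. 6 = 4(1)+2, so it is aromatic (benzene ring).
The second 5-membered ring has one sp³ carbon, so it is not fully conjugated — not aromatic (cyclopentene ring).
The fused 6/5-membered bicyclic (with one sulfur) is a single π system with 9 sp² atoms and 10 π electrons from ring double bonds plus a heteroatom lone pair. 10 = 4(2)+2, so the system is aromatic and both rings count as aromatic (benzothiophene).
The 7-membered ring has one sp³ carbon, so it is not fully conjugated — not aromatic (cycloheptatriene).
The third 5-membered ring is fully conjugated (every ring atom contributes a p orbital); 2 ring double bonds (4 π electrons) plus the carbanion lone pair (2) give 6 π electrons. 6 = 4(1)+2, so it is aromatic (cyclopentadienyl anion).
5 of the 8 rings are aromatic. Total: 5.

5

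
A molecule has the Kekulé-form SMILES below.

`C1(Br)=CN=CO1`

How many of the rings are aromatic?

The SMILES encodes a five-membered ring with an oxygen at position 1 and a nitrogen at position 3 (in a C=N bond), with two double bonds.
The 5-membered ring with one oxygen and one =N– is fully conjugated (every ring atom contributes a p orbital); 2 ring double bonds (4 π electrons) plus a heteroatom lone pair (2) give 6 π electrons. Since 6 = 4n+2 (n=1), it is aromatic (oxazole).

1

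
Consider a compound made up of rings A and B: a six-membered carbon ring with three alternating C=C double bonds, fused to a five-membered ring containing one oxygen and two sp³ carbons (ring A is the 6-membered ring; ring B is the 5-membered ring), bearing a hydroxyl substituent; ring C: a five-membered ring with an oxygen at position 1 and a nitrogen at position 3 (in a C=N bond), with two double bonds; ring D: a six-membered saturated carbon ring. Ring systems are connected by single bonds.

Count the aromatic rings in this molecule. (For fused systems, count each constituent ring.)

2

Ring A is planar and fully conjugated; 3 ring double bonds give 6 π electrons. That satisfies 4n+2 with n=1, so ring A is aromatic (benzene ring).
Ring B has two sp³ carbons, so it is not fully conjugated — not aromatic (oxolane ring).
Ring C has a continuous p-orbital overlap around the ring; 2 ring double bonds (4 π electrons) plus a heteroatom lone pair (2) give 6 π electrons. Since 6 = 4n+2 (n=1), ring C is aromatic (oxazole).
Ring D has only sp³ atoms, so it is not fully conjugated — not aromatic (cyclohexane).
Aromatic: A, C. Total: 2.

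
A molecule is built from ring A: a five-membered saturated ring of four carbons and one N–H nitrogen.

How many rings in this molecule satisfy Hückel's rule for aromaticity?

Ring A has only sp³ atoms, so it is not fully conjugated — not aromatic (pyrrolidine).

0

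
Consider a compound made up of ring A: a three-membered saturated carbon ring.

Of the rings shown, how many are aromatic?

Ring A has only sp³ atoms, so it is not fully conjugated — not aromatic (cyclopropane).

0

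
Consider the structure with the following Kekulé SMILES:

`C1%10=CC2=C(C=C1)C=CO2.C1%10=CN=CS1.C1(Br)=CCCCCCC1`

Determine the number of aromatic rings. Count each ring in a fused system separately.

3

The SMILES encodes a six-membered carbon ring with three alternating C=C double bonds, fused to a five-membered ring containing one oxygen and two C=C double bonds; a five-membered ring with a sulfur at position 1 and a nitrogen at position 3 (in a C=N bond), with two double bonds; an eight-membered carbon ring with one C=C double bond.
The fused 6/5-membered bicyclic (with one oxygen) is a single π system with 9 sp² atoms and 10 π electrons from ring double bonds plus a heteroatom lone pair. 10 = 4(2)+2, so the system is aromatic and both rings count as aromatic (benzofuran).
The 5-membered ring with one sulfur and one =N– is fully conjugated (every ring atom contributes a p orbital); 2 ring double bonds (4 π electrons) plus a heteroatom lone pair (2) give 6 π electrons. That satisfies 4n+2 with n=1, so it is aromatic (thiazole).
The 8-membered ring has six sp³ carbons, so it is not fully conjugated — not aromatic (cyclooctene).
3 of the 4 rings are aromatic. Total: 3.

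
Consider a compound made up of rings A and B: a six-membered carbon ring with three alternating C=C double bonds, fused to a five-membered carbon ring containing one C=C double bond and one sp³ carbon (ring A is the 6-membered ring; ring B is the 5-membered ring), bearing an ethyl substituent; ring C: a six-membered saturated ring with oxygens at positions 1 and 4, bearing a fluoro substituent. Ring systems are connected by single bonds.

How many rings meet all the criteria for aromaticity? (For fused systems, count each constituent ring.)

1

Ring A has a continuous p-orbital overlap around the ring; 3 ring double bonds give 6 π electrons. 6 = 4(1)+2, so ring A is aromatic (benzene ring).
Ring B has one sp³ carbon, so it is not fully conjugated — not aromatic (cyclopentene ring).
Ring C has only sp³ atoms, so it is not fully conjugated — not aromatic (1,4-dioxane).
Aromatic: A. Total: 1.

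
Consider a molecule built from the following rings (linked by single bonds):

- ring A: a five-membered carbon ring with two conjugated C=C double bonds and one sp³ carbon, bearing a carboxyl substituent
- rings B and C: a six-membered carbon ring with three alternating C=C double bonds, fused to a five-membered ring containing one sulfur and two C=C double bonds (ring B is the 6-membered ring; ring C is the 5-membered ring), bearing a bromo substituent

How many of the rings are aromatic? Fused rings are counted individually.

2

Ring A has one sp³ carbon, so it is not fully conjugated — not aromatic (cyclopentadiene).
Rings B and C form a fused bicyclic system (with one sulfur) with 9 sp² atoms and 10 π electrons from ring double bonds plus a heteroatom lone pair. 10 = 4(2)+2, so the system is aromatic and both rings count as aromatic (benzothiophene).
Aromatic: B, C. Total: 2.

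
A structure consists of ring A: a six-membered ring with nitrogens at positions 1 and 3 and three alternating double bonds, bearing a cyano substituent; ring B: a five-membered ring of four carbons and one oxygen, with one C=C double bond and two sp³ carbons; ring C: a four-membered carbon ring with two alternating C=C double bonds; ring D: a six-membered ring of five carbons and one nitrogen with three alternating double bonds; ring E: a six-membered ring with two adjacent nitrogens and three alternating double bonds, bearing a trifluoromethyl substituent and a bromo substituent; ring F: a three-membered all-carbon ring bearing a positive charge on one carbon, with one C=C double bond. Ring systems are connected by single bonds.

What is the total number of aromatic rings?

Ring A is fully conjugated (every ring atom contributes a p orbital); 3 ring double bonds give 6 π electrons. Since 6 = 4n+2 (n=1), ring A is aromatic (pyrimidine).
Ring B has two sp³ carbons, so it is not fully conjugated — not aromatic (2,3-dihydrofuran).
Ring C has only sp² ring atoms; a planar conformation would have a fully conjugated π system of 4 electrons. But 4 = 4(1), which is 4n not 4n+2, so ring C is not aromatic (cyclobutadiene) — cyclobutadiene is antiaromatic and distorts to a rectangle.
Ring D is fully conjugated (every ring atom contributes a p orbital); 3 ring double bonds give 6 π electrons. Since 6 = 4n+2 (n=1), ring D is aromatic (pyridine).
Ring E is fully conjugated (every ring atom contributes a p orbital); 3 ring double bonds give 6 π electrons. 6 = 4(1)+2, so ring E is aromatic (pyridazine).
Ring F is fully conjugated (every ring atom contributes a p orbital); 1 ring double bond (2 π electrons) plus the carbocation's empty p orbital (0, but keeps the ring conjugated) give 2 π electrons. That satisfies 4n+2 with n=0, so ring F is aromatic (cyclopropenyl cation).
Aromatic: A, D, E, F. Total: 4.

4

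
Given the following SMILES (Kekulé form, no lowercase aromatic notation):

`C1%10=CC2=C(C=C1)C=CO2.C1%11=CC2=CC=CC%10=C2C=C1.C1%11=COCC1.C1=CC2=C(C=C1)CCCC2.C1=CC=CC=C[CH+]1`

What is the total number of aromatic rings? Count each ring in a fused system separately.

6

The SMILES encodes a six-membered carbon ring with three alternating C=C double bonds, fused to a five-membered ring containing one oxygen and two C=C double bonds; two fused six-membered carbon rings, each with three alternating C=C double bonds; a five-membered ring of four carbons and one oxygen, with one C=C double bond and two sp³ carbons; a six-membered carbon ring with three alternating C=C double bonds, fused to a saturated six-membered carbon ring; a seven-membered all-carbon ring bearing a positive charge on one carbon, with three C=C double bonds.
The fused 6/5-membered bicyclic (with one oxygen) is a single π system with 9 sp² atoms and 10 π electrons from ring double bonds plus a heteroatom lone pair. 10 = 4(2)+2, so the system is aromatic and both rings count as aromatic (benzofuran).
The fused 6/6-membered bicyclic is a single π system with 10 sp² atoms and 10 π electrons from ring double bonds. 10 = 4(2)+2, so the system is aromatic and both rings count as aromatic (naphthalene).
The 5-membered ring with one oxygen has two sp³ carbons, so it is not fully conjugated — not aromatic (2,3-dihydrofuran).
The 6-membered ring has a continuous p-orbital overlap around the ring; 3 ring double bonds give 6 π electrons. That satisfies 4n+2 with n=1, so it is aromatic (benzene ring).
The second 6-membered ring has four sp³ carbons, so it is not fully conjugated — not aromatic (cyclohexane ring).
The 7-membered ring is fully conjugated (every ring atom contributes a p orbital); 3 ring double bonds (6 π electrons) plus the carbocation's empty p orbital (0, but keeps the ring conjugated) give 6 π electrons. 6 = 4(1)+2, so it is aromatic (tropylium cation).
6 of the 8 rings are aromatic. Total: 6.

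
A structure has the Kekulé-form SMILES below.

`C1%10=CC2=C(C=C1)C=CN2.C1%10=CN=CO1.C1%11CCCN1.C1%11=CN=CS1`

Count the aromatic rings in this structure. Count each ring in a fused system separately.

The SMILES encodes a six-membered carbon ring with three alternating C=C double bonds, fused to a five-membered ring containing one N–H nitrogen and two C=C double bonds; a five-membered ring with an oxygen at position 1 and a nitrogen at position 3 (in a C=N bond), with two double bonds; a five-membered saturated ring of four carbons and one N–H nitrogen; a five-membered ring with a sulfur at position 1 and a nitrogen at position 3 (in a C=N bond), with two double bonds.
The fused 6/5-membered bicyclic (with one N–H) is a single π system with 9 sp² atoms and 10 π electrons from ring double bonds plus a heteroatom lone pair. 10 = 4(2)+2, so the system is aromatic and both rings count as aromatic (indole).
The 5-membered ring with one oxygen and one =N– is planar and fully conjugated; 2 ring double bonds (4 π electrons) plus a heteroatom lone pair (2) give 6 π electrons. 6 = 4(1)+2, so it is aromatic (oxazole).
The 5-membered ring with one N–H has only sp³ atoms, so it is not fully conjugated — not aromatic (pyrrolidine).
The 5-membered ring with one sulfur and one =N– is fully conjugated (every ring atom contributes a p orbital); 2 ring double bonds (4 π electrons) plus a heteroatom lone pair (2) give 6 π electrons. That satisfies 4n+2 with n=1, so it is aromatic (thiazole).
4 of the 5 rings are aromatic. Total: 4.

4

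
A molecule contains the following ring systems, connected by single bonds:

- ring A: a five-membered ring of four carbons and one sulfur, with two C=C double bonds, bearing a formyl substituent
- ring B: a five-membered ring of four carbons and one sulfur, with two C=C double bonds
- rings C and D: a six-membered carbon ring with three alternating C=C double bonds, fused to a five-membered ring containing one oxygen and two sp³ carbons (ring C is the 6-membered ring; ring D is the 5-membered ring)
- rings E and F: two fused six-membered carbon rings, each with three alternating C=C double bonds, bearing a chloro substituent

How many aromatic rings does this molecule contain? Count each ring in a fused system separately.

Ring A has a continuous p-orbital overlap around the ring; 2 ring double bonds (4 π electrons) plus a heteroatom lone pair (2) give 6 π electrons. Since 6 = 4n+2 (n=1), ring A is aromatic (thiophene).
Ring B is planar and fully conjugated; 2 ring double bonds (4 π electrons) plus a heteroatom lone pair (2) give 6 π electrons. That satisfies 4n+2 with n=1, so ring B is aromatic (thiophene).
Ring C is planar and fully conjugated; 3 ring double bonds give 6 π electrons. That satisfies 4n+2 with n=1, so ring C is aromatic (benzene ring).
Ring D has two sp³ carbons, so it is not fully conjugated — not aromatic (oxolane ring).
Rings E and F form a fused bicyclic system with 10 sp² atoms and 10 π electrons from ring double bonds. 10 = 4(2)+2, so the system is aromatic and both rings count as aromatic (naphthalene).
Aromatic: A, B, C, E, F. Total: 5.

5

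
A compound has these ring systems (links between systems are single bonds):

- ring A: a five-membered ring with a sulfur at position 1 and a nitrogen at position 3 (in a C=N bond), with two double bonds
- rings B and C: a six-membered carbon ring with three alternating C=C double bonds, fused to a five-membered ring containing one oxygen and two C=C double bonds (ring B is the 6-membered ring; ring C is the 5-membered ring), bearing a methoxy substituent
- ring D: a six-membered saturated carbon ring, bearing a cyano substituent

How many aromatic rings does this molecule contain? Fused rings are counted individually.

3

Ring A is fully conjugated (every ring atom contributes a p orbital); 2 ring double bonds (4 π electrons) plus a heteroatom lone pair (2) give 6 π electrons. That satisfies 4n+2 with n=1, so ring A is aromatic (thiazole).
Rings B and C form a fused bicyclic system (with one oxygen) with 9 sp² atoms and 10 π electrons from ring double bonds plus a heteroatom lone pair. 10 = 4(2)+2, so the system is aromatic and both rings count as aromatic (benzofuran).
Ring D has only sp³ atoms, so it is not fully conjugated — not aromatic (cyclohexane).
Aromatic: A, B, C. Total: 3.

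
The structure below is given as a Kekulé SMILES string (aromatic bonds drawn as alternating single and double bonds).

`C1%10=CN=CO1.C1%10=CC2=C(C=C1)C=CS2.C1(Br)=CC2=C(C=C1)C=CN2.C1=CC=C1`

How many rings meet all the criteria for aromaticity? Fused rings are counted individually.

5

The SMILES encodes a five-membered ring with an oxygen at position 1 and a nitrogen at position 3 (in a C=N bond), with two double bonds; a six-membered carbon ring with three alternating C=C double bonds, fused to a five-membered ring containing one sulfur and two C=C double bonds; a six-membered carbon ring with three alternating C=C double bonds, fused to a five-membered ring containing one N–H nitrogen and two C=C double bonds; a four-membered carbon ring with two alternating C=C double bonds.
The 5-membered ring with one oxygen and one =N– is fully conjugated (every ring atom contributes a p orbital); 2 ring double bonds (4 π electrons) plus a heteroatom lone pair (2) give 6 π electrons. That satisfies 4n+2 with n=1, so it is aromatic (oxazole).
The fused 6/5-membered bicyclic (with one sulfur) is a single π system with 9 sp² atoms and 10 π electrons from ring double bonds plus a heteroatom lone pair. 10 = 4(2)+2, so the system is aromatic and both rings count as aromatic (benzothiophene).
The fused 6/5-membered bicyclic (with one N–H) is a single π system with 9 sp² atoms and 10 π electrons from ring double bonds plus a heteroatom lone pair. 10 = 4(2)+2, so the system is aromatic and both rings count as aromatic (indole).
The 4-membered ring has only sp² ring atoms; a planar conformation would have a fully conjugated π system of 4 electrons. But 4 = 4(1), which is 4n not 4n+2, so it is not aromatic (cyclobutadiene) — cyclobutadiene is antiaromatic and distorts to a rectangle.
5 of the 6 rings are aromatic. Total: 5.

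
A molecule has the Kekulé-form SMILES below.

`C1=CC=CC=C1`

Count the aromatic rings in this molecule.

1

The SMILES encodes a six-membered carbon ring with three alternating C=C double bonds.
The 6-membered ring is fully conjugated (every ring atom contributes a p orbital); 3 ring double bonds give 6 π electrons. Since 6 = 4n+2 (n=1), it is aromatic (benzene).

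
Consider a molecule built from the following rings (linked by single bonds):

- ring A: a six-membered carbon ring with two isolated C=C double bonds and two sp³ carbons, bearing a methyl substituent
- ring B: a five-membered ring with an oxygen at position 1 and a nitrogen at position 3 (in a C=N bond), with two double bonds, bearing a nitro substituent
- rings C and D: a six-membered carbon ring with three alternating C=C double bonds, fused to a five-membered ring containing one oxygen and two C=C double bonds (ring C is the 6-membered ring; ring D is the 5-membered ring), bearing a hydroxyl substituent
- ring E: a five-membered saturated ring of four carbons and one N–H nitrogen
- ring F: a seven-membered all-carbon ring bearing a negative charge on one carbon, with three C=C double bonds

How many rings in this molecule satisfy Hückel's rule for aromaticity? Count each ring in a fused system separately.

Ring A has two sp³ carbons, so it is not fully conjugated — not aromatic (1,4-cyclohexadiene).
Ring B has a continuous p-orbital overlap around the ring; 2 ring double bonds (4 π electrons) plus a heteroatom lone pair (2) give 6 π electrons. Since 6 = 4n+2 (n=1), ring B is aromatic (oxazole).
Rings C and D form a fused bicyclic system (with one oxygen) with 9 sp² atoms and 10 π electrons from ring double bonds plus a heteroatom lone pair. 10 = 4(2)+2, so the system is aromatic and both rings count as aromatic (benzofuran).
Ring E has only sp³ atoms, so it is not fully conjugated — not aromatic (pyrrolidine).
Ring F has only sp² ring atoms; a planar conformation would have a fully conjugated π system of 8 electrons. But 8 = 4(2), which is 4n not 4n+2, so ring F is not aromatic (cycloheptatrienyl anion).
Aromatic: B, C, D. Total: 3.

3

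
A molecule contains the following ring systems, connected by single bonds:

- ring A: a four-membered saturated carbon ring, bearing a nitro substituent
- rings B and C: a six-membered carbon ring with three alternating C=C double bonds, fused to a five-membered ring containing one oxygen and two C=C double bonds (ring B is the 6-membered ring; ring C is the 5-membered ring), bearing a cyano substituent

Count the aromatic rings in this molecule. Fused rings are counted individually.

Ring A has only sp³ atoms, so it is not fully conjugated — not aromatic (cyclobutane).
Rings B and C form a fused bicyclic system (with one oxygen) with 9 sp² atoms and 10 π electrons from ring double bonds plus a heteroatom lone pair. 10 = 4(2)+2, so the system is aromatic and both rings count as aromatic (benzofuran).
Aromatic: B, C. Total: 2.

2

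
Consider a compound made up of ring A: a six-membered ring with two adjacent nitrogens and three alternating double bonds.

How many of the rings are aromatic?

Ring A is planar and fully conjugated; 3 ring double bonds give 6 π electrons. That satisfies 4n+2 with n=1, so ring A is aromatic (pyridazine).

1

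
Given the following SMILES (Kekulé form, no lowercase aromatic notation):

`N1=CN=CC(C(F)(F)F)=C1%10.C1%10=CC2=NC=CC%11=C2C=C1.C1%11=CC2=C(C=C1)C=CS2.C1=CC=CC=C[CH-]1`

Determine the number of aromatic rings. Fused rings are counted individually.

5

The SMILES encodes a six-membered ring with nitrogens at positions 1 and 3 and three alternating double bonds; two fused six-membered rings, each with three alternating double bonds; one ring is all carbon and the other has one ring nitrogen; a six-membered carbon ring with three alternating C=C double bonds, fused to a five-membered ring containing one sulfur and two C=C double bonds; a seven-membered all-carbon ring bearing a negative charge on one carbon, with three C=C double bonds.
The 6-membered ring with two nitrogens (1,3) has a continuous p-orbital overlap around the ring; 3 ring double bonds give 6 π electrons. Since 6 = 4n+2 (n=1), it is aromatic (pyrimidine).
The fused 6/6-membered bicyclic (with one nitrogen) is a single π system with 10 sp² atoms and 10 π electrons from ring double bonds. 10 = 4(2)+2, so the system is aromatic and both rings count as aromatic (quinoline).
The fused 6/5-membered bicyclic (with one sulfur) is a single π system with 9 sp² atoms and 10 π electrons from ring double bonds plus a heteroatom lone pair. 10 = 4(2)+2, so the system is aromatic and both rings count as aromatic (benzothiophene).
The 7-membered ring has only sp² ring atoms; a planar conformation would have a fully conjugated π system of 8 electrons. But 8 = 4(2), which is 4n not 4n+2, so it is not aromatic (cycloheptatrienyl anion).
5 of the 6 rings are aromatic. Total: 5.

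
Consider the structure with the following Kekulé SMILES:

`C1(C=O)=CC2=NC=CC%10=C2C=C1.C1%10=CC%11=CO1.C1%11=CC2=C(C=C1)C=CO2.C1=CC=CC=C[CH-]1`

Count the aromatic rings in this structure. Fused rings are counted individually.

The SMILES encodes two fused six-membered rings, each with three alternating double bonds; one ring is all carbon and the other has one ring nitrogen; a five-membered ring of four carbons and one oxygen, with two C=C double bonds; a six-membered carbon ring with three alternating C=C double bonds, fused to a five-membered ring containing one oxygen and two C=C double bonds; a seven-membered all-carbon ring bearing a negative charge on one carbon, with three C=C double bonds.
The fused 6/6-membered bicyclic (with one nitrogen) is a single π system with 10 sp² atoms and 10 π electrons from ring double bonds. 10 = 4(2)+2, so the system is aromatic and both rings count as aromatic (quinoline).
The 5-membered ring with one oxygen is fully conjugated (every ring atom contributes a p orbital); 2 ring double bonds (4 π electrons) plus a heteroatom lone pair (2) give 6 π electrons. Since 6 = 4n+2 (n=1), it is aromatic (furan).
The fused 6/5-membered bicyclic (with one oxygen) is a single π system with 9 sp² atoms and 10 π electrons from ring double bonds plus a heteroatom lone pair. 10 = 4(2)+2, so the system is aromatic and both rings count as aromatic (benzofuran).
The 7-membered ring has only sp² ring atoms; a planar conformation would have a fully conjugated π system of 8 electrons. But 8 = 4(2), which is 4n not 4n+2, so it is not aromatic (cycloheptatrienyl anion).
5 of the 6 rings are aromatic. Total: 5.

5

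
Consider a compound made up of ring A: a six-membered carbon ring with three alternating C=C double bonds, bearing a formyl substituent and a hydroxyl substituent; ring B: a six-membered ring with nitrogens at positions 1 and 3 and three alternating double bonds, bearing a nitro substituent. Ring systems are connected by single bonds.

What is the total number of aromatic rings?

Ring A has a continuous p-orbital overlap around the ring; 3 ring double bonds give 6 π electrons. 6 = 4(1)+2, so ring A is aromatic (benzene).
Ring B is planar and fully conjugated; 3 ring double bonds give 6 π electrons. That satisfies 4n+2 with n=1, so ring B is aromatic (pyrimidine).
Aromatic: A, B. Total: 2.

2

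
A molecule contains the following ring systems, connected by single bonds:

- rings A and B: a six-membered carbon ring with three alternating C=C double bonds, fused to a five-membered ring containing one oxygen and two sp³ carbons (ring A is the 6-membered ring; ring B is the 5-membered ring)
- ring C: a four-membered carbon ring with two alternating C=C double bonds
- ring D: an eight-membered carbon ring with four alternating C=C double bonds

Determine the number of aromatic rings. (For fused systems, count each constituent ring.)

1

Ring A has a continuous p-orbital overlap around the ring; 3 ring double bonds give 6 π electrons. That satisfies 4n+2 with n=1, so ring A is aromatic (benzene ring).
Ring B has two sp³ carbons, so it is not fully conjugated — not aromatic (oxolane ring).
Ring C has only sp² ring atoms; a planar conformation would have a fully conjugated π system of 4 electrons. But 4 = 4(1), which is 4n not 4n+2, so ring C is not aromatic (cyclobutadiene) — cyclobutadiene is antiaromatic and distorts to a rectangle.
Ring D has only sp² ring atoms; a planar conformation would have a fully conjugated π system of 8 electrons. But 8 = 4(2), which is 4n not 4n+2, so ring D is not aromatic (cyclooctatetraene) — cyclooctatetraene distorts into a non-planar tub to avoid antiaromaticity.
Aromatic: A. Total: 1.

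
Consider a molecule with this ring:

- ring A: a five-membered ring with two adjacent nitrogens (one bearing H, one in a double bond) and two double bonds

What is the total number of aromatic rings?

Ring A is fully conjugated (every ring atom contributes a p orbital); 2 ring double bonds (4 π electrons) plus a heteroatom lone pair (2) give 6 π electrons. 6 = 4(1)+2, so ring A is aromatic (pyrazole).

1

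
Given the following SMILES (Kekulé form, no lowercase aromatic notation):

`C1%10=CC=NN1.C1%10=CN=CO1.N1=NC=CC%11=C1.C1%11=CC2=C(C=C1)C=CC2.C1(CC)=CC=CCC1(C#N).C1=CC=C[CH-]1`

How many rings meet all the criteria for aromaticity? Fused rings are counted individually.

5

The SMILES encodes a five-membered ring with two adjacent nitrogens (one bearing H, one in a double bond) and two double bonds; a five-membered ring with an oxygen at position 1 and a nitrogen at position 3 (in a C=N bond), with two double bonds; a six-membered ring with two adjacent nitrogens and three alternating double bonds; a six-membered carbon ring with three alternating C=C double bonds, fused to a five-membered carbon ring containing one C=C double bond and one sp³ carbon; a six-membered carbon ring with two conjugated C=C double bonds and two sp³ carbons; a five-membered all-carbon ring bearing a negative charge on one carbon, with two C=C double bonds.
The 5-membered ring with two adjacent nitrogens (one N–H, one =N–) is fully conjugated (every ring atom contributes a p orbital); 2 ring double bonds (4 π electrons) plus a heteroatom lone pair (2) give 6 π electrons. Since 6 = 4n+2 (n=1), it is aromatic (pyrazole).
The 5-membered ring with one oxygen and one =N– is planar and fully conjugated; 2 ring double bonds (4 π electrons) plus a heteroatom lone pair (2) give 6 π electrons. That satisfies 4n+2 with n=1, so it is aromatic (oxazole).
The 6-membered ring with two nitrogens (1,2) has a continuous p-orbital overlap around the ring; 3 ring double bonds give 6 π electrons. Since 6 = 4n+2 (n=1), it is aromatic (pyridazine).
The 6-membered ring has a continuous p-orbital overlap around the ring; 3 ring double bonds give 6 π electrons. Since 6 = 4n+2 (n=1), it is aromatic (benzene ring).
The 5-membered ring has one sp³ carbon, so it is not fully conjugated — not aromatic (cyclopentene ring).
The second 6-membered ring has two sp³ carbons, so it is not fully conjugated — not aromatic (1,3-cyclohexadiene).
The second 5-membered ring is fully conjugated (every ring atom contributes a p orbital); 2 ring double bonds (4 π electrons) plus the carbanion lone pair (2) give 6 π electrons. Since 6 = 4n+2 (n=1), it is aromatic (cyclopentadienyl anion).
5 of the 7 rings are aromatic. Total: 5.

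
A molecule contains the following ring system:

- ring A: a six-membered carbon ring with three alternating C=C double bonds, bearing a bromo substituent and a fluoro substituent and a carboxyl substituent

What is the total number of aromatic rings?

Ring A is fully conjugated (every ring atom contributes a p orbital); 3 ring double bonds give 6 π electrons. Since 6 = 4n+2 (n=1), ring A is aromatic (benzene).

1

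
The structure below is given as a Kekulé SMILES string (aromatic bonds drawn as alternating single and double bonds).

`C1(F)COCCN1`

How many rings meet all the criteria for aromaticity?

The SMILES encodes a six-membered saturated ring with an oxygen and an N–H nitrogen at positions 1 and 4.
The 6-membered ring with one oxygen and one N–H (1,4) has only sp³ atoms, so it is not fully conjugated — not aromatic (morpholine).

0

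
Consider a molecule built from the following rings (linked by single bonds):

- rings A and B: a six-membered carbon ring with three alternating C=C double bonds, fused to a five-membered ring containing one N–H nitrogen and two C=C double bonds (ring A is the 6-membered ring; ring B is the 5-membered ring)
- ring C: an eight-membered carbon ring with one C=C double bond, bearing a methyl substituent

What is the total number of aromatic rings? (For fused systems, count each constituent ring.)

Rings A and B form a fused bicyclic system (with one N–H) with 9 sp² atoms and 10 π electrons from ring double bonds plus a heteroatom lone pair. 10 = 4(2)+2, so the system is aromatic and both rings count as aromatic (indole).
Ring C has six sp³ carbons, so it is not fully conjugated — not aromatic (cyclooctene).
Aromatic: A, B. Total: 2.

2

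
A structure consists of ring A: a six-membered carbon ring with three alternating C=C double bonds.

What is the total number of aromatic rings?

1

Ring A is fully conjugated (every ring atom contributes a p orbital); 3 ring double bonds give 6 π electrons. Since 6 = 4n+2 (n=1), ring A is aromatic (benzene).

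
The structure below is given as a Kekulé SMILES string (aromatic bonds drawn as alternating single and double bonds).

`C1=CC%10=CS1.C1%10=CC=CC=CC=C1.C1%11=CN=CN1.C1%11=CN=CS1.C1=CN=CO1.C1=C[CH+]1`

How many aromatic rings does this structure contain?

5

The SMILES encodes a five-membered ring of four carbons and one sulfur, with two C=C double bonds; an eight-membered carbon ring with four alternating C=C double bonds; a five-membered ring with nitrogens at positions 1 and 3 (one bearing H, one in a C=N bond) and two double bonds; a five-membered ring with a sulfur at position 1 and a nitrogen at position 3 (in a C=N bond), with two double bonds; a five-membered ring with an oxygen at position 1 and a nitrogen at position 3 (in a C=N bond), with two double bonds; a three-membered all-carbon ring bearing a positive charge on one carbon, with one C=C double bond.
The 5-membered ring with one sulfur has a continuous p-orbital overlap around the ring; 2 ring double bonds (4 π electrons) plus a heteroatom lone pair (2) give 6 π electrons. Since 6 = 4n+2 (n=1), it is aromatic (thiophene).
The 8-membered ring has only sp² ring atoms; a planar conformation would have a fully conjugated π system of 8 electrons. But 8 = 4(2), which is 4n not 4n+2, so it is not aromatic (cyclooctatetraene) — cyclooctatetraene distorts into a non-planar tub to avoid antiaromaticity.
The 5-membered ring with two nitrogens (one N–H, one =N–) is fully conjugated (every ring atom contributes a p orbital); 2 ring double bonds (4 π electrons) plus a heteroatom lone pair (2) give 6 π electrons. 6 = 4(1)+2, so it is aromatic (imidazole).
The 5-membered ring with one sulfur and one =N– is planar and fully conjugated; 2 ring double bonds (4 π electrons) plus a heteroatom lone pair (2) give 6 π electrons. Since 6 = 4n+2 (n=1), it is aromatic (thiazole).
The 5-membered ring with one oxygen and one =N– is planar and fully conjugated; 2 ring double bonds (4 π electrons) plus a heteroatom lone pair (2) give 6 π electrons. 6 = 4(1)+2, so it is aromatic (oxazole).
The 3-membered ring has a continuous p-orbital overlap around the ring; 1 ring double bond (2 π electrons) plus the carbocation's empty p orbital (0, but keeps the ring conjugated) give 2 π electrons. 2 = 4(0)+2, so it is aromatic (cyclopropenyl cation).
5 of the 6 rings are aromatic. Total: 5.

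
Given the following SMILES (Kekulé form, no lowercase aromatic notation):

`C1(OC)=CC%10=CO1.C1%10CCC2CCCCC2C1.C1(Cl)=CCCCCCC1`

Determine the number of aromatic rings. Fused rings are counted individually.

1

The SMILES encodes a five-membered ring of four carbons and one oxygen, with two C=C double bonds; two fused six-membered saturated carbon rings; an eight-membered carbon ring with one C=C double bond.
The 5-membered ring with one oxygen is planar and fully conjugated; 2 ring double bonds (4 π electrons) plus a heteroatom lone pair (2) give 6 π electrons. 6 = 4(1)+2, so it is aromatic (furan).
The 6-membered ring has only sp³ atoms, so it is not fully conjugated — not aromatic (cyclohexane ring).
The second 6-membered ring has only sp³ atoms, so it is not fully conjugated — not aromatic (cyclohexane ring).
The 8-membered ring has six sp³ carbons, so it is not fully conjugated — not aromatic (cyclooctene).
1 of the 4 rings is aromatic. Total: 1.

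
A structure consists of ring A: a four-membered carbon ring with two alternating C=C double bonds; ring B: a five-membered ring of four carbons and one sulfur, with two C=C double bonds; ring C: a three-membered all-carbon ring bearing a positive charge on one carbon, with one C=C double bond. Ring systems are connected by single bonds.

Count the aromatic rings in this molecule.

Ring A has only sp² ring atoms; a planar conformation would have a fully conjugated π system of 4 electrons. But 4 = 4(1), which is 4n not 4n+2, so ring A is not aromatic (cyclobutadiene) — cyclobutadiene is antiaromatic and distorts to a rectangle.
Ring B is fully conjugated (every ring atom contributes a p orbital); 2 ring double bonds (4 π electrons) plus a heteroatom lone pair (2) give 6 π electrons. 6 = 4(1)+2, so ring B is aromatic (thiophene).
Ring C is planar and fully conjugated; 1 ring double bond (2 π electrons) plus the carbocation's empty p orbital (0, but keeps the ring conjugated) give 2 π electrons. Since 2 = 4n+2 (n=0), ring C is aromatic (cyclopropenyl cation).
Aromatic: B, C. Total: 2.

2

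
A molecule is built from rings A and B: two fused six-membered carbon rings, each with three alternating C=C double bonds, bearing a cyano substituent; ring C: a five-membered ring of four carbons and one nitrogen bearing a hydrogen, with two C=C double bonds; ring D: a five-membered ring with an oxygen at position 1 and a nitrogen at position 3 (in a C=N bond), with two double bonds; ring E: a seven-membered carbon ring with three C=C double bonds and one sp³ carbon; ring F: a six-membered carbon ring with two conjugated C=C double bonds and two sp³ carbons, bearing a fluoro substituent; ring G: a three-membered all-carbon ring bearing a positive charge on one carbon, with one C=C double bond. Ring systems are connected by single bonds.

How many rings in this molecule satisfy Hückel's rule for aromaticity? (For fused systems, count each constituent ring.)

5

Rings A and B form a fused bicyclic system with 10 sp² atoms and 10 π electrons from ring double bonds. 10 = 4(2)+2, so the system is aromatic and both rings count as aromatic (naphthalene).
Ring C is planar and fully conjugated; 2 ring double bonds (4 π electrons) plus a heteroatom lone pair (2) give 6 π electrons. 6 = 4(1)+2, so ring C is aromatic (pyrrole).
Ring D has a continuous p-orbital overlap around the ring; 2 ring double bonds (4 π electrons) plus a heteroatom lone pair (2) give 6 π electrons. That satisfies 4n+2 with n=1, so ring D is aromatic (oxazole).
Ring E has one sp³ carbon, so it is not fully conjugated — not aromatic (cycloheptatriene).
Ring F has two sp³ carbons, so it is not fully conjugated — not aromatic (1,3-cyclohexadiene).
Ring G has a continuous p-orbital overlap around the ring; 1 ring double bond (2 π electrons) plus the carbocation's empty p orbital (0, but keeps the ring conjugated) give 2 π electrons. 2 = 4(0)+2, so ring G is aromatic (cyclopropenyl cation).
Aromatic: A, B, C, D, G. Total: 5.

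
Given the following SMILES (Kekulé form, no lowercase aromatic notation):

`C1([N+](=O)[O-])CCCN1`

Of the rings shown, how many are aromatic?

0

The SMILES encodes a five-membered saturated ring of four carbons and one N–H nitrogen.
The 5-membered ring with one N–H has only sp³ atoms, so it is not fully conjugated — not aromatic (pyrrolidine).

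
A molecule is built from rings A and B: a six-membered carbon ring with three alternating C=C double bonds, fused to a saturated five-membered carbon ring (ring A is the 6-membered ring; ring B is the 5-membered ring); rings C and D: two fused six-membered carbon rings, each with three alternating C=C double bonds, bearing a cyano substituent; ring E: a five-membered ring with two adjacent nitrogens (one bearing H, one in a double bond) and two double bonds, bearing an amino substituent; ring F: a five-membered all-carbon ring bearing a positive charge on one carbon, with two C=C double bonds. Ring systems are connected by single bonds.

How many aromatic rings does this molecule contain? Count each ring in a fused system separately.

Ring A has a continuous p-orbital overlap around the ring; 3 ring double bonds give 6 π electrons. Since 6 = 4n+2 (n=1), ring A is aromatic (benzene ring).
Ring B has three sp³ carbons, so it is not fully conjugated — not aromatic (cyclopentane ring).
Rings C and D form a fused bicyclic system with 10 sp² atoms and 10 π electrons from ring double bonds. 10 = 4(2)+2, so the system is aromatic and both rings count as aromatic (naphthalene).
Ring E is fully conjugated (every ring atom contributes a p orbital); 2 ring double bonds (4 π electrons) plus a heteroatom lone pair (2) give 6 π electrons. That satisfies 4n+2 with n=1, so ring E is aromatic (pyrazole).
Ring F has only sp² ring atoms; a planar conformation would have a fully conjugated π system of 4 electrons. But 4 = 4(1), which is 4n not 4n+2, so ring F is not aromatic (cyclopentadienyl cation).
Aromatic: A, C, D, E. Total: 4.

4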